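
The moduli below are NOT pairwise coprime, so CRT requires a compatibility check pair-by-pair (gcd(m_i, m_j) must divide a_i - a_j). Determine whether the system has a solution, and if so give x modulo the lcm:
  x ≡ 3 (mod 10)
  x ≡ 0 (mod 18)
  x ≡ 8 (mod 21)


Moduli 10, 18, 21 are not pairwise coprime, so CRT works modulo lcm(m_i) when all pairwise compatibility conditions hold.
Pairwise compatibility: gcd(m_i, m_j) must divide a_i - a_j for every pair.
Merge one congruence at a time:
  Start: x ≡ 3 (mod 10).
  Combine with x ≡ 0 (mod 18): gcd(10, 18) = 2, and 0 - 3 = -3 is NOT divisible by 2.
    ⇒ system is inconsistent (no integer solution).

No solution (the system is inconsistent).


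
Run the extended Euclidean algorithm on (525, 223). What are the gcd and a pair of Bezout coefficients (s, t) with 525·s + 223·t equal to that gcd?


Euclidean algorithm on (525, 223) — divide until remainder is 0:
  525 = 2 · 223 + 79
  223 = 2 · 79 + 65
  79 = 1 · 65 + 14
  65 = 4 · 14 + 9
  14 = 1 · 9 + 5
  9 = 1 · 5 + 4
  5 = 1 · 4 + 1
  4 = 4 · 1 + 0
gcd(525, 223) = 1.
Track Bezout coefficients alongside the remainders: start with r₀ = 525 = a·1 + b·0 (s = 1, t = 0) and r₁ = 223 = a·0 + b·1 (s = 0, t = 1); each new remainder r_{k+1} = r_{k-1} − q_k·r_k inherits s_{k+1} = s_{k-1} − q_k·s_k, t_{k+1} = t_{k-1} − q_k·t_k, so r_k = a·s_k + b·t_k at every step:
  q = 2: r = 79, s = 1 − 2·0 = 1, t = 0 − 2·1 = -2  (check: 525·1 + 223·(-2) = 79)
  q = 2: r = 65, s = 0 − 2·1 = -2, t = 1 − 2·(-2) = 5  (check: 525·(-2) + 223·5 = 65)
  q = 1: r = 14, s = 1 − 1·(-2) = 3, t = -2 − 1·5 = -7  (check: 525·3 + 223·(-7) = 14)
  q = 4: r = 9, s = -2 − 4·3 = -14, t = 5 − 4·(-7) = 33  (check: 525·(-14) + 223·33 = 9)
  q = 1: r = 5, s = 3 − 1·(-14) = 17, t = -7 − 1·33 = -40  (check: 525·17 + 223·(-40) = 5)
  q = 1: r = 4, s = -14 − 1·17 = -31, t = 33 − 1·(-40) = 73  (check: 525·(-31) + 223·73 = 4)
  q = 1: r = 1, s = 17 − 1·(-31) = 48, t = -40 − 1·73 = -113  (check: 525·48 + 223·(-113) = 1)
The row with r = 1 (the gcd) gives the Bezout coefficients s = 48, t = -113.
Result: 525 · (48) + 223 · (-113) = 1.

gcd(525, 223) = 1; s = 48, t = -113 (check: 525·48 + 223·(-113) = 1).


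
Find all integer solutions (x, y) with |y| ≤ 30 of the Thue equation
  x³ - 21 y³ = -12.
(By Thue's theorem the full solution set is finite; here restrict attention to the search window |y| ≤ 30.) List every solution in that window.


The equation is x³ - 21y³ = -12. For fixed y, x³ = 21·y³ − 12, so a solution requires the RHS to be a perfect cube.
Strategy: iterate y from -30 to 30, compute RHS = 21·y³ − 12, and check whether it is a (positive or negative) perfect cube.
Check small values of y:
  y = 0: RHS = -12 is not a perfect cube.
  y = 1: RHS = 9 is not a perfect cube.
  y = -1: RHS = -33 is not a perfect cube.
  y = 2: RHS = 156 is not a perfect cube.
  y = -2: RHS = -180 is not a perfect cube.
  y = 3: RHS = 555 is not a perfect cube.
  y = -3: RHS = -579 is not a perfect cube.
Continuing the search up to |y| = 30 finds no solutions either.
No (x, y) in the scanned range satisfies the equation.

No integer solutions with |y| ≤ 30.


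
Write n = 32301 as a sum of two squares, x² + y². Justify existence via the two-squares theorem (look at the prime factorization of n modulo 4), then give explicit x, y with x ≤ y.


Step 1: Factor n = 32301 = 3^2 · 37 · 97.
Step 2: Check the mod-4 condition on each prime factor: 3 ≡ 3 (mod 4), exponent 2 (must be even); 37 ≡ 1 (mod 4), exponent 1; 97 ≡ 1 (mod 4), exponent 1.
All primes ≡ 3 (mod 4) appear to even exponent (or don't appear), so by the two-squares theorem n IS expressible as a sum of two squares.
Step 3: Build a representation. Group n = k² · m with k = 3 and m = 37 · 97 = 3589 (a product of primes ≡ 1 (mod 4)); a representation of m scales to one of n via (k·x)² + (k·y)² = k²(x² + y²). Each prime p ≡ 1 (mod 4) is itself a sum of two squares; find a² by testing p − a² for a perfect square:
  37: 37 − 1² = 36 = 6² ⇒ 37 = 1² + 6².
  97: 97 − 1² = 96, 97 − 2² = 93, 97 − 3² = 88, 97 − 4² = 81 = 9² ⇒ 97 = 4² + 9².
  Combine using the Brahmagupta–Fibonacci identity (a² + b²)(c² + d²) = (ac − bd)² + (ad + bc)² = (ac + bd)² + (ad − bc)²:
  37 · 97 = 3589: from (1² + 6²)(4² + 9²), take (1·4 − 6·9, 1·9 + 6·4) = (4 − 54, 9 + 24) = (-50, 33); dropping signs (only squares matter) gives (50, 33); check 50² + 33² = 2500 + 1089 = 3589 ✓.
  Scale by k = 3: (3·50, 3·33) = (150, 99).
Step 4: Order so x ≤ y and verify: 99² + 150² = 9801 + 22500 = 32301 = n. ✓

n = 32301 = 99² + 150² (one valid representation with x ≤ y).


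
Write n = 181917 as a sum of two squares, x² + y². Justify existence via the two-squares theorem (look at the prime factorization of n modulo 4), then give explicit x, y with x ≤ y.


Step 1: Factor n = 181917 = 3^2 · 17 · 29 · 41.
Step 2: Check the mod-4 condition on each prime factor: 3 ≡ 3 (mod 4), exponent 2 (must be even); 17 ≡ 1 (mod 4), exponent 1; 29 ≡ 1 (mod 4), exponent 1; 41 ≡ 1 (mod 4), exponent 1.
All primes ≡ 3 (mod 4) appear to even exponent (or don't appear), so by the two-squares theorem n IS expressible as a sum of two squares.
Step 3: Build a representation. Group n = k² · m with k = 3 and m = 17 · 29 · 41 = 20213 (a product of primes ≡ 1 (mod 4)); a representation of m scales to one of n via (k·x)² + (k·y)² = k²(x² + y²). Each prime p ≡ 1 (mod 4) is itself a sum of two squares; find a² by testing p − a² for a perfect square:
  17: 17 − 1² = 16 = 4² ⇒ 17 = 1² + 4².
  29: 29 − 1² = 28, 29 − 2² = 25 = 5² ⇒ 29 = 2² + 5².
  41: 41 − 1² = 40, 41 − 2² = 37, 41 − 3² = 32, 41 − 4² = 25 = 5² ⇒ 41 = 4² + 5².
  Combine using the Brahmagupta–Fibonacci identity (a² + b²)(c² + d²) = (ac − bd)² + (ad + bc)² = (ac + bd)² + (ad − bc)²:
  17 · 29 = 493: from (1² + 4²)(2² + 5²), take (1·2 − 4·5, 1·5 + 4·2) = (2 − 20, 5 + 8) = (-18, 13); dropping signs (only squares matter) gives (18, 13); check 18² + 13² = 324 + 169 = 493 ✓.
  493 · 41 = 20213: from (18² + 13²)(4² + 5²), take (18·4 − 13·5, 18·5 + 13·4) = (72 − 65, 90 + 52) = (7, 142); check 7² + 142² = 49 + 20164 = 20213 ✓.
  Scale by k = 3: (3·7, 3·142) = (21, 426).
Step 4: Order so x ≤ y and verify: 21² + 426² = 441 + 181476 = 181917 = n. ✓

n = 181917 = 21² + 426² (one valid representation with x ≤ y).


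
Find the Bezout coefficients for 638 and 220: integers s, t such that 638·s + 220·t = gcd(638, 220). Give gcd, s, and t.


Euclidean algorithm on (638, 220) — divide until remainder is 0:
  638 = 2 · 220 + 198
  220 = 1 · 198 + 22
  198 = 9 · 22 + 0
gcd(638, 220) = 22.
Track Bezout coefficients alongside the remainders: start with r₀ = 638 = a·1 + b·0 (s = 1, t = 0) and r₁ = 220 = a·0 + b·1 (s = 0, t = 1); each new remainder r_{k+1} = r_{k-1} − q_k·r_k inherits s_{k+1} = s_{k-1} − q_k·s_k, t_{k+1} = t_{k-1} − q_k·t_k, so r_k = a·s_k + b·t_k at every step:
  q = 2: r = 198, s = 1 − 2·0 = 1, t = 0 − 2·1 = -2  (check: 638·1 + 220·(-2) = 198)
  q = 1: r = 22, s = 0 − 1·1 = -1, t = 1 − 1·(-2) = 3  (check: 638·(-1) + 220·3 = 22)
The row with r = 22 (the gcd) gives the Bezout coefficients s = -1, t = 3.
Result: 638 · (-1) + 220 · (3) = 22.

gcd(638, 220) = 22; s = -1, t = 3 (check: 638·(-1) + 220·3 = 22).


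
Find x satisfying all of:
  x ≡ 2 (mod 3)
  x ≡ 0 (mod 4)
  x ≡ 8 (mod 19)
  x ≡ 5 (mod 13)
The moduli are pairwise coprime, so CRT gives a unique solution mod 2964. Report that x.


Product of moduli M = 3 · 4 · 19 · 13 = 2964.
Merge one congruence at a time:
  Start: x ≡ 2 (mod 3).
  Combine with x ≡ 0 (mod 4); new modulus lcm = 12.
    Write x = 2 + 3·t and substitute into x ≡ 0 (mod 4): 3·t ≡ 0 − 2 = -2 (mod 4).
    Reduce coefficients mod 4: 3·t ≡ 2 (mod 4).
    The inverse of 3 mod 4 is 3 (since 3·3 = 9 = 2·4 + 1), so t ≡ 3·2 = 6 ≡ 2 (mod 4).
    Then x = 2 + 3·2 = 8, valid modulo lcm(3, 4) = 12: x ≡ 8 (mod 12).
  Combine with x ≡ 8 (mod 19); new modulus lcm = 228.
    Write x = 8 + 12·t and substitute into x ≡ 8 (mod 19): 12·t ≡ 8 − 8 = 0 (mod 19).
    The inverse of 12 mod 19 is 8 (since 12·8 = 96 = 5·19 + 1), so t ≡ 8·0 = 0 ≡ 0 (mod 19).
    Then x = 8 + 12·0 = 8, valid modulo lcm(12, 19) = 228: x ≡ 8 (mod 228).
  Combine with x ≡ 5 (mod 13); new modulus lcm = 2964.
    Write x = 8 + 228·t and substitute into x ≡ 5 (mod 13): 228·t ≡ 5 − 8 = -3 (mod 13).
    Reduce coefficients mod 13: 7·t ≡ 10 (mod 13).
    The inverse of 7 mod 13 is 2 (since 7·2 = 14 = 1·13 + 1), so t ≡ 2·10 = 20 ≡ 7 (mod 13).
    Then x = 8 + 228·7 = 1604, valid modulo lcm(228, 13) = 2964: x ≡ 1604 (mod 2964).
Verify against each original: 1604 mod 3 = 2, 1604 mod 4 = 0, 1604 mod 19 = 8, 1604 mod 13 = 5.

x ≡ 1604 (mod 2964).


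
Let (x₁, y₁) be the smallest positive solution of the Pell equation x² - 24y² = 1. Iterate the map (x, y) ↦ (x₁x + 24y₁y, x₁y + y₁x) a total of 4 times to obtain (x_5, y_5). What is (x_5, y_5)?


Step 1: Find the fundamental solution (x₁, y₁) of x² - 24y² = 1.
  Expand √24 as a continued fraction. a₀ = ⌊√24⌋ = 4; iterate m_{k+1} = d_k·a_k − m_k, d_{k+1} = (24 − m_{k+1}²)/d_k, a_{k+1} = ⌊(a₀ + m_{k+1})/d_{k+1}⌋ (starting m₀ = 0, d₀ = 1), with convergents p_k = a_k·p_{k-1} + p_{k-2}, q_k = a_k·q_{k-1} + q_{k-2} (p₋₁ = 1, q₋₁ = 0):
  k = 0: a₀ = 4; p₀/q₀ = 4/1; p₀² − 24·q₀² = 16 − 24 = -8.
  k = 1: m = 4, d = 8, a = ⌊(4 + 4)/8⌋ = 1; p/q = (1·4 + 1)/(1·1 + 0) = 5/1; p² − 24·q² = 25 − 24 = 1.
  The first convergent with p² − 24·q² = 1 gives the fundamental solution (x₁, y₁) = (5, 1).
Step 2: Apply the recurrence (x_{n+1}, y_{n+1}) = (x₁x_n + 24y₁y_n, x₁y_n + y₁x_n) repeatedly.
  From (x_1, y_1) = (5, 1): x_2 = 5·5 + 24·1·1 = 49; y_2 = 5·1 + 1·5 = 10.
  From (x_2, y_2) = (49, 10): x_3 = 5·49 + 24·1·10 = 485; y_3 = 5·10 + 1·49 = 99.
  From (x_3, y_3) = (485, 99): x_4 = 5·485 + 24·1·99 = 4801; y_4 = 5·99 + 1·485 = 980.
  From (x_4, y_4) = (4801, 980): x_5 = 5·4801 + 24·1·980 = 47525; y_5 = 5·980 + 1·4801 = 9701.
Step 3: Verify x_5² - 24·y_5² = 2258625625 - 2258625624 = 1 (should be 1). ✓

(x_1, y_1) = (5, 1); (x_5, y_5) = (47525, 9701).


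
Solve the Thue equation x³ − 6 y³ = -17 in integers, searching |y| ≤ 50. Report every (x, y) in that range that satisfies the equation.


The equation is x³ - 6y³ = -17. For fixed y, x³ = 6·y³ − 17, so a solution requires the RHS to be a perfect cube.
Strategy: iterate y from -50 to 50, compute RHS = 6·y³ − 17, and check whether it is a (positive or negative) perfect cube.
Check small values of y:
  y = 0: RHS = -17 is not a perfect cube.
  y = 1: RHS = -11 is not a perfect cube.
  y = -1: RHS = -23 is not a perfect cube.
  y = 2: RHS = 31 is not a perfect cube.
  y = -2: RHS = -65 is not a perfect cube.
  y = 3: RHS = 145 is not a perfect cube.
  y = -3: RHS = -179 is not a perfect cube.
Continuing the search up to |y| = 50 finds no solutions either.
No (x, y) in the scanned range satisfies the equation.

No integer solutions with |y| ≤ 50.


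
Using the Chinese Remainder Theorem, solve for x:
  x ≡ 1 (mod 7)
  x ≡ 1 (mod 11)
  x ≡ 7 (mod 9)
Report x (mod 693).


Moduli 7, 11, 9 are pairwise coprime; by CRT there is a unique solution modulo M = 7 · 11 · 9 = 693.
Solve pairwise, accumulating the modulus:
  Start with x ≡ 1 (mod 7).
  Combine with x ≡ 1 (mod 11): since gcd(7, 11) = 1, we get a unique residue mod 77.
    Write x = 1 + 7·t and substitute into x ≡ 1 (mod 11): 7·t ≡ 1 − 1 = 0 (mod 11).
    The inverse of 7 mod 11 is 8 (since 7·8 = 56 = 5·11 + 1), so t ≡ 8·0 = 0 ≡ 0 (mod 11).
    Then x = 1 + 7·0 = 1, valid modulo lcm(7, 11) = 77: x ≡ 1 (mod 77).
  Combine with x ≡ 7 (mod 9): since gcd(77, 9) = 1, we get a unique residue mod 693.
    Write x = 1 + 77·t and substitute into x ≡ 7 (mod 9): 77·t ≡ 7 − 1 = 6 (mod 9).
    Reduce coefficients mod 9: 5·t ≡ 6 (mod 9).
    The inverse of 5 mod 9 is 2 (since 5·2 = 10 = 1·9 + 1), so t ≡ 2·6 = 12 ≡ 3 (mod 9).
    Then x = 1 + 77·3 = 232, valid modulo lcm(77, 9) = 693: x ≡ 232 (mod 693).
Verify: 232 mod 7 = 1 ✓, 232 mod 11 = 1 ✓, 232 mod 9 = 7 ✓.

x ≡ 232 (mod 693).


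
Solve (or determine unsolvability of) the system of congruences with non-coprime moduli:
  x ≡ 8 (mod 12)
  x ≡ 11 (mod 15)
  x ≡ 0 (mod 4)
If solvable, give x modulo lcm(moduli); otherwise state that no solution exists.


Moduli 12, 15, 4 are not pairwise coprime, so CRT works modulo lcm(m_i) when all pairwise compatibility conditions hold.
Pairwise compatibility: gcd(m_i, m_j) must divide a_i - a_j for every pair.
Merge one congruence at a time:
  Start: x ≡ 8 (mod 12).
  Combine with x ≡ 11 (mod 15): gcd(12, 15) = 3; 11 - 8 = 3, which IS divisible by 3, so compatible.
    Write x = 8 + 12·t and substitute into x ≡ 11 (mod 15): 12·t ≡ 11 − 8 = 3 (mod 15).
    Divide the congruence (and modulus) by g = 3: 4·t ≡ 1 (mod 5).
    The inverse of 4 mod 5 is 4 (since 4·4 = 16 = 3·5 + 1), so t ≡ 4·1 = 4 ≡ 4 (mod 5).
    Then x = 8 + 12·4 = 56, valid modulo lcm(12, 15) = 60: x ≡ 56 (mod 60).
  Combine with x ≡ 0 (mod 4): gcd(60, 4) = 4; 0 - 56 = -56, which IS divisible by 4, so compatible.
    Write x = 56 + 60·t and substitute into x ≡ 0 (mod 4): 60·t ≡ 0 − 56 = -56 (mod 4).
    Divide the congruence (and modulus) by g = 4: 15·t ≡ -14 (mod 1).
    Modulo 1 every t works; take t = 0.
    Then x = 56 + 60·0 = 56, valid modulo lcm(60, 4) = 60: x ≡ 56 (mod 60).
Verify: 56 mod 12 = 8, 56 mod 15 = 11, 56 mod 4 = 0.

x ≡ 56 (mod 60).


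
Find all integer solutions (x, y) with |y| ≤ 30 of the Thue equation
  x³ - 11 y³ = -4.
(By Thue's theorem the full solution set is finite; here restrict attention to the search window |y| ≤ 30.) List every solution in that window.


The equation is x³ - 11y³ = -4. For fixed y, x³ = 11·y³ − 4, so a solution requires the RHS to be a perfect cube.
Strategy: iterate y from -30 to 30, compute RHS = 11·y³ − 4, and check whether it is a (positive or negative) perfect cube.
Check small values of y:
  y = 0: RHS = -4 is not a perfect cube.
  y = 1: RHS = 7 is not a perfect cube.
  y = -1: RHS = -15 is not a perfect cube.
  y = 2: RHS = 84 is not a perfect cube.
  y = -2: RHS = -92 is not a perfect cube.
  y = 3: RHS = 293 is not a perfect cube.
  y = -3: RHS = -301 is not a perfect cube.
Continuing the search up to |y| = 30 finds no solutions either.
No (x, y) in the scanned range satisfies the equation.

No integer solutions with |y| ≤ 30.


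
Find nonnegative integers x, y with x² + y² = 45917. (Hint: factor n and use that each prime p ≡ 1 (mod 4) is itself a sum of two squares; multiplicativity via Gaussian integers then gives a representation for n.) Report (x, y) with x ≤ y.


Step 1: Factor n = 45917 = 17 · 37 · 73.
Step 2: Check the mod-4 condition on each prime factor: 17 ≡ 1 (mod 4), exponent 1; 37 ≡ 1 (mod 4), exponent 1; 73 ≡ 1 (mod 4), exponent 1.
All primes ≡ 3 (mod 4) appear to even exponent (or don't appear), so by the two-squares theorem n IS expressible as a sum of two squares.
Step 3: Build a representation. Here n = 17 · 37 · 73 is a product of primes ≡ 1 (mod 4). Each prime p ≡ 1 (mod 4) is itself a sum of two squares; find a² by testing p − a² for a perfect square:
  17: 17 − 1² = 16 = 4² ⇒ 17 = 1² + 4².
  37: 37 − 1² = 36 = 6² ⇒ 37 = 1² + 6².
  73: 73 − 1² = 72, 73 − 2² = 69, 73 − 3² = 64 = 8² ⇒ 73 = 3² + 8².
  Combine using the Brahmagupta–Fibonacci identity (a² + b²)(c² + d²) = (ac − bd)² + (ad + bc)² = (ac + bd)² + (ad − bc)²:
  17 · 37 = 629: from (1² + 4²)(1² + 6²), take (1·1 − 4·6, 1·6 + 4·1) = (1 − 24, 6 + 4) = (-23, 10); dropping signs (only squares matter) gives (23, 10); check 23² + 10² = 529 + 100 = 629 ✓.
  629 · 73 = 45917: from (23² + 10²)(3² + 8²), take (23·3 − 10·8, 23·8 + 10·3) = (69 − 80, 184 + 30) = (-11, 214); dropping signs (only squares matter) gives (11, 214); check 11² + 214² = 121 + 45796 = 45917 ✓.
Step 4: Order so x ≤ y and verify: 11² + 214² = 121 + 45796 = 45917 = n. ✓

n = 45917 = 11² + 214² (one valid representation with x ≤ y).


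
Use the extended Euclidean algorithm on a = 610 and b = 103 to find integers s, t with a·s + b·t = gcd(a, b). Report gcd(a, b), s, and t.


Euclidean algorithm on (610, 103) — divide until remainder is 0:
  610 = 5 · 103 + 95
  103 = 1 · 95 + 8
  95 = 11 · 8 + 7
  8 = 1 · 7 + 1
  7 = 7 · 1 + 0
gcd(610, 103) = 1.
Track Bezout coefficients alongside the remainders: start with r₀ = 610 = a·1 + b·0 (s = 1, t = 0) and r₁ = 103 = a·0 + b·1 (s = 0, t = 1); each new remainder r_{k+1} = r_{k-1} − q_k·r_k inherits s_{k+1} = s_{k-1} − q_k·s_k, t_{k+1} = t_{k-1} − q_k·t_k, so r_k = a·s_k + b·t_k at every step:
  q = 5: r = 95, s = 1 − 5·0 = 1, t = 0 − 5·1 = -5  (check: 610·1 + 103·(-5) = 95)
  q = 1: r = 8, s = 0 − 1·1 = -1, t = 1 − 1·(-5) = 6  (check: 610·(-1) + 103·6 = 8)
  q = 11: r = 7, s = 1 − 11·(-1) = 12, t = -5 − 11·6 = -71  (check: 610·12 + 103·(-71) = 7)
  q = 1: r = 1, s = -1 − 1·12 = -13, t = 6 − 1·(-71) = 77  (check: 610·(-13) + 103·77 = 1)
The row with r = 1 (the gcd) gives the Bezout coefficients s = -13, t = 77.
Result: 610 · (-13) + 103 · (77) = 1.

gcd(610, 103) = 1; s = -13, t = 77 (check: 610·(-13) + 103·77 = 1).


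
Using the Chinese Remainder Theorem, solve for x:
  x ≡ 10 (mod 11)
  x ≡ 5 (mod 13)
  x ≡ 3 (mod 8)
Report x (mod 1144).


Moduli 11, 13, 8 are pairwise coprime; by CRT there is a unique solution modulo M = 11 · 13 · 8 = 1144.
Solve pairwise, accumulating the modulus:
  Start with x ≡ 10 (mod 11).
  Combine with x ≡ 5 (mod 13): since gcd(11, 13) = 1, we get a unique residue mod 143.
    Write x = 10 + 11·t and substitute into x ≡ 5 (mod 13): 11·t ≡ 5 − 10 = -5 (mod 13).
    Reduce coefficients mod 13: 11·t ≡ 8 (mod 13).
    The inverse of 11 mod 13 is 6 (since 11·6 = 66 = 5·13 + 1), so t ≡ 6·8 = 48 ≡ 9 (mod 13).
    Then x = 10 + 11·9 = 109, valid modulo lcm(11, 13) = 143: x ≡ 109 (mod 143).
  Combine with x ≡ 3 (mod 8): since gcd(143, 8) = 1, we get a unique residue mod 1144.
    Write x = 109 + 143·t and substitute into x ≡ 3 (mod 8): 143·t ≡ 3 − 109 = -106 (mod 8).
    Reduce coefficients mod 8: 7·t ≡ 6 (mod 8).
    The inverse of 7 mod 8 is 7 (since 7·7 = 49 = 6·8 + 1), so t ≡ 7·6 = 42 ≡ 2 (mod 8).
    Then x = 109 + 143·2 = 395, valid modulo lcm(143, 8) = 1144: x ≡ 395 (mod 1144).
Verify: 395 mod 11 = 10 ✓, 395 mod 13 = 5 ✓, 395 mod 8 = 3 ✓.

x ≡ 395 (mod 1144).


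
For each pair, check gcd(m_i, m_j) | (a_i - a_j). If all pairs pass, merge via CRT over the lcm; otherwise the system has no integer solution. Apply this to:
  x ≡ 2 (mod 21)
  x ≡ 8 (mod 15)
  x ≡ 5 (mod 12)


Moduli 21, 15, 12 are not pairwise coprime, so CRT works modulo lcm(m_i) when all pairwise compatibility conditions hold.
Pairwise compatibility: gcd(m_i, m_j) must divide a_i - a_j for every pair.
Merge one congruence at a time:
  Start: x ≡ 2 (mod 21).
  Combine with x ≡ 8 (mod 15): gcd(21, 15) = 3; 8 - 2 = 6, which IS divisible by 3, so compatible.
    Write x = 2 + 21·t and substitute into x ≡ 8 (mod 15): 21·t ≡ 8 − 2 = 6 (mod 15).
    Divide the congruence (and modulus) by g = 3: 7·t ≡ 2 (mod 5).
    Reduce coefficients mod 5: 2·t ≡ 2 (mod 5).
    The inverse of 2 mod 5 is 3 (since 2·3 = 6 = 1·5 + 1), so t ≡ 3·2 = 6 ≡ 1 (mod 5).
    Then x = 2 + 21·1 = 23, valid modulo lcm(21, 15) = 105: x ≡ 23 (mod 105).
  Combine with x ≡ 5 (mod 12): gcd(105, 12) = 3; 5 - 23 = -18, which IS divisible by 3, so compatible.
    Write x = 23 + 105·t and substitute into x ≡ 5 (mod 12): 105·t ≡ 5 − 23 = -18 (mod 12).
    Divide the congruence (and modulus) by g = 3: 35·t ≡ -6 (mod 4).
    Reduce coefficients mod 4: 3·t ≡ 2 (mod 4).
    The inverse of 3 mod 4 is 3 (since 3·3 = 9 = 2·4 + 1), so t ≡ 3·2 = 6 ≡ 2 (mod 4).
    Then x = 23 + 105·2 = 233, valid modulo lcm(105, 12) = 420: x ≡ 233 (mod 420).
Verify: 233 mod 21 = 2, 233 mod 15 = 8, 233 mod 12 = 5.

x ≡ 233 (mod 420).


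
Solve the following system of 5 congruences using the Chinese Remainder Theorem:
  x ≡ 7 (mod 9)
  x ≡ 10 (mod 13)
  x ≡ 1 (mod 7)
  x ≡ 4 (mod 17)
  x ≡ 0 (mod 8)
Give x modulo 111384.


Product of moduli M = 9 · 13 · 7 · 17 · 8 = 111384.
Merge one congruence at a time:
  Start: x ≡ 7 (mod 9).
  Combine with x ≡ 10 (mod 13); new modulus lcm = 117.
    Write x = 7 + 9·t and substitute into x ≡ 10 (mod 13): 9·t ≡ 10 − 7 = 3 (mod 13).
    The inverse of 9 mod 13 is 3 (since 9·3 = 27 = 2·13 + 1), so t ≡ 3·3 = 9 ≡ 9 (mod 13).
    Then x = 7 + 9·9 = 88, valid modulo lcm(9, 13) = 117: x ≡ 88 (mod 117).
  Combine with x ≡ 1 (mod 7); new modulus lcm = 819.
    Write x = 88 + 117·t and substitute into x ≡ 1 (mod 7): 117·t ≡ 1 − 88 = -87 (mod 7).
    Reduce coefficients mod 7: 5·t ≡ 4 (mod 7).
    The inverse of 5 mod 7 is 3 (since 5·3 = 15 = 2·7 + 1), so t ≡ 3·4 = 12 ≡ 5 (mod 7).
    Then x = 88 + 117·5 = 673, valid modulo lcm(117, 7) = 819: x ≡ 673 (mod 819).
  Combine with x ≡ 4 (mod 17); new modulus lcm = 13923.
    Write x = 673 + 819·t and substitute into x ≡ 4 (mod 17): 819·t ≡ 4 − 673 = -669 (mod 17).
    Reduce coefficients mod 17: 3·t ≡ 11 (mod 17).
    The inverse of 3 mod 17 is 6 (since 3·6 = 18 = 1·17 + 1), so t ≡ 6·11 = 66 ≡ 15 (mod 17).
    Then x = 673 + 819·15 = 12958, valid modulo lcm(819, 17) = 13923: x ≡ 12958 (mod 13923).
  Combine with x ≡ 0 (mod 8); new modulus lcm = 111384.
    Write x = 12958 + 13923·t and substitute into x ≡ 0 (mod 8): 13923·t ≡ 0 − 12958 = -12958 (mod 8).
    Reduce coefficients mod 8: 3·t ≡ 2 (mod 8).
    The inverse of 3 mod 8 is 3 (since 3·3 = 9 = 1·8 + 1), so t ≡ 3·2 = 6 ≡ 6 (mod 8).
    Then x = 12958 + 13923·6 = 96496, valid modulo lcm(13923, 8) = 111384: x ≡ 96496 (mod 111384).
Verify against each original: 96496 mod 9 = 7, 96496 mod 13 = 10, 96496 mod 7 = 1, 96496 mod 17 = 4, 96496 mod 8 = 0.

x ≡ 96496 (mod 111384).


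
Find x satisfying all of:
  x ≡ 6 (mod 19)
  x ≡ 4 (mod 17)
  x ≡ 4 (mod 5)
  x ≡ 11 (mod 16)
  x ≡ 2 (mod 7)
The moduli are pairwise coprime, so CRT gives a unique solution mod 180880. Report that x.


Product of moduli M = 19 · 17 · 5 · 16 · 7 = 180880.
Merge one congruence at a time:
  Start: x ≡ 6 (mod 19).
  Combine with x ≡ 4 (mod 17); new modulus lcm = 323.
    Write x = 6 + 19·t and substitute into x ≡ 4 (mod 17): 19·t ≡ 4 − 6 = -2 (mod 17).
    Reduce coefficients mod 17: 2·t ≡ 15 (mod 17).
    The inverse of 2 mod 17 is 9 (since 2·9 = 18 = 1·17 + 1), so t ≡ 9·15 = 135 ≡ 16 (mod 17).
    Then x = 6 + 19·16 = 310, valid modulo lcm(19, 17) = 323: x ≡ 310 (mod 323).
  Combine with x ≡ 4 (mod 5); new modulus lcm = 1615.
    Write x = 310 + 323·t and substitute into x ≡ 4 (mod 5): 323·t ≡ 4 − 310 = -306 (mod 5).
    Reduce coefficients mod 5: 3·t ≡ 4 (mod 5).
    The inverse of 3 mod 5 is 2 (since 3·2 = 6 = 1·5 + 1), so t ≡ 2·4 = 8 ≡ 3 (mod 5).
    Then x = 310 + 323·3 = 1279, valid modulo lcm(323, 5) = 1615: x ≡ 1279 (mod 1615).
  Combine with x ≡ 11 (mod 16); new modulus lcm = 25840.
    Write x = 1279 + 1615·t and substitute into x ≡ 11 (mod 16): 1615·t ≡ 11 − 1279 = -1268 (mod 16).
    Reduce coefficients mod 16: 15·t ≡ 12 (mod 16).
    The inverse of 15 mod 16 is 15 (since 15·15 = 225 = 14·16 + 1), so t ≡ 15·12 = 180 ≡ 4 (mod 16).
    Then x = 1279 + 1615·4 = 7739, valid modulo lcm(1615, 16) = 25840: x ≡ 7739 (mod 25840).
  Combine with x ≡ 2 (mod 7); new modulus lcm = 180880.
    Write x = 7739 + 25840·t and substitute into x ≡ 2 (mod 7): 25840·t ≡ 2 − 7739 = -7737 (mod 7).
    Reduce coefficients mod 7: 3·t ≡ 5 (mod 7).
    The inverse of 3 mod 7 is 5 (since 3·5 = 15 = 2·7 + 1), so t ≡ 5·5 = 25 ≡ 4 (mod 7).
    Then x = 7739 + 25840·4 = 111099, valid modulo lcm(25840, 7) = 180880: x ≡ 111099 (mod 180880).
Verify against each original: 111099 mod 19 = 6, 111099 mod 17 = 4, 111099 mod 5 = 4, 111099 mod 16 = 11, 111099 mod 7 = 2.

x ≡ 111099 (mod 180880).


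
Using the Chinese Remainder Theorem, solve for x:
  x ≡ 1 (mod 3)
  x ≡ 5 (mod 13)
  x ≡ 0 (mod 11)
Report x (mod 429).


Moduli 3, 13, 11 are pairwise coprime; by CRT there is a unique solution modulo M = 3 · 13 · 11 = 429.
Solve pairwise, accumulating the modulus:
  Start with x ≡ 1 (mod 3).
  Combine with x ≡ 5 (mod 13): since gcd(3, 13) = 1, we get a unique residue mod 39.
    Write x = 1 + 3·t and substitute into x ≡ 5 (mod 13): 3·t ≡ 5 − 1 = 4 (mod 13).
    The inverse of 3 mod 13 is 9 (since 3·9 = 27 = 2·13 + 1), so t ≡ 9·4 = 36 ≡ 10 (mod 13).
    Then x = 1 + 3·10 = 31, valid modulo lcm(3, 13) = 39: x ≡ 31 (mod 39).
  Combine with x ≡ 0 (mod 11): since gcd(39, 11) = 1, we get a unique residue mod 429.
    Write x = 31 + 39·t and substitute into x ≡ 0 (mod 11): 39·t ≡ 0 − 31 = -31 (mod 11).
    Reduce coefficients mod 11: 6·t ≡ 2 (mod 11).
    The inverse of 6 mod 11 is 2 (since 6·2 = 12 = 1·11 + 1), so t ≡ 2·2 = 4 ≡ 4 (mod 11).
    Then x = 31 + 39·4 = 187, valid modulo lcm(39, 11) = 429: x ≡ 187 (mod 429).
Verify: 187 mod 3 = 1 ✓, 187 mod 13 = 5 ✓, 187 mod 11 = 0 ✓.

x ≡ 187 (mod 429).


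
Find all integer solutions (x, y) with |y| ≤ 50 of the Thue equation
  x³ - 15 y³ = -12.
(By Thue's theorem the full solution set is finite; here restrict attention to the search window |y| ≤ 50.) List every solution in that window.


The equation is x³ - 15y³ = -12. For fixed y, x³ = 15·y³ − 12, so a solution requires the RHS to be a perfect cube.
Strategy: iterate y from -50 to 50, compute RHS = 15·y³ − 12, and check whether it is a (positive or negative) perfect cube.
Check small values of y:
  y = 0: RHS = -12 is not a perfect cube.
  y = 1: RHS = 3 is not a perfect cube.
  y = -1: RHS = -27 = (-3)³ ⇒ x = -3 works.
  y = 2: RHS = 108 is not a perfect cube.
  y = -2: RHS = -132 is not a perfect cube.
  y = 3: RHS = 393 is not a perfect cube.
  y = -3: RHS = -417 is not a perfect cube.
Continuing the search up to |y| = 50 finds no further solutions beyond those listed.
Collected solutions: (-3, -1).

Solutions (with |y| ≤ 50): (-3, -1).


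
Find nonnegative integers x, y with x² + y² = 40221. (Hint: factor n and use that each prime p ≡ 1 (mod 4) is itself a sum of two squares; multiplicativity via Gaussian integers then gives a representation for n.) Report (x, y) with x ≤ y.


Step 1: Factor n = 40221 = 3^2 · 41 · 109.
Step 2: Check the mod-4 condition on each prime factor: 3 ≡ 3 (mod 4), exponent 2 (must be even); 41 ≡ 1 (mod 4), exponent 1; 109 ≡ 1 (mod 4), exponent 1.
All primes ≡ 3 (mod 4) appear to even exponent (or don't appear), so by the two-squares theorem n IS expressible as a sum of two squares.
Step 3: Build a representation. Group n = k² · m with k = 3 and m = 41 · 109 = 4469 (a product of primes ≡ 1 (mod 4)); a representation of m scales to one of n via (k·x)² + (k·y)² = k²(x² + y²). Each prime p ≡ 1 (mod 4) is itself a sum of two squares; find a² by testing p − a² for a perfect square:
  41: 41 − 1² = 40, 41 − 2² = 37, 41 − 3² = 32, 41 − 4² = 25 = 5² ⇒ 41 = 4² + 5².
  109: 109 − 1² = 108, 109 − 2² = 105, 109 − 3² = 100 = 10² ⇒ 109 = 3² + 10².
  Combine using the Brahmagupta–Fibonacci identity (a² + b²)(c² + d²) = (ac − bd)² + (ad + bc)² = (ac + bd)² + (ad − bc)²:
  41 · 109 = 4469: from (4² + 5²)(3² + 10²), take (4·3 − 5·10, 4·10 + 5·3) = (12 − 50, 40 + 15) = (-38, 55); dropping signs (only squares matter) gives (38, 55); check 38² + 55² = 1444 + 3025 = 4469 ✓.
  Scale by k = 3: (3·38, 3·55) = (114, 165).
Step 4: Order so x ≤ y and verify: 114² + 165² = 12996 + 27225 = 40221 = n. ✓

n = 40221 = 114² + 165² (one valid representation with x ≤ y).


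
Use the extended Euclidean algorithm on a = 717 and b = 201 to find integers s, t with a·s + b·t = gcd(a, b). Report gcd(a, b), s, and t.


Euclidean algorithm on (717, 201) — divide until remainder is 0:
  717 = 3 · 201 + 114
  201 = 1 · 114 + 87
  114 = 1 · 87 + 27
  87 = 3 · 27 + 6
  27 = 4 · 6 + 3
  6 = 2 · 3 + 0
gcd(717, 201) = 3.
Track Bezout coefficients alongside the remainders: start with r₀ = 717 = a·1 + b·0 (s = 1, t = 0) and r₁ = 201 = a·0 + b·1 (s = 0, t = 1); each new remainder r_{k+1} = r_{k-1} − q_k·r_k inherits s_{k+1} = s_{k-1} − q_k·s_k, t_{k+1} = t_{k-1} − q_k·t_k, so r_k = a·s_k + b·t_k at every step:
  q = 3: r = 114, s = 1 − 3·0 = 1, t = 0 − 3·1 = -3  (check: 717·1 + 201·(-3) = 114)
  q = 1: r = 87, s = 0 − 1·1 = -1, t = 1 − 1·(-3) = 4  (check: 717·(-1) + 201·4 = 87)
  q = 1: r = 27, s = 1 − 1·(-1) = 2, t = -3 − 1·4 = -7  (check: 717·2 + 201·(-7) = 27)
  q = 3: r = 6, s = -1 − 3·2 = -7, t = 4 − 3·(-7) = 25  (check: 717·(-7) + 201·25 = 6)
  q = 4: r = 3, s = 2 − 4·(-7) = 30, t = -7 − 4·25 = -107  (check: 717·30 + 201·(-107) = 3)
The row with r = 3 (the gcd) gives the Bezout coefficients s = 30, t = -107.
Result: 717 · (30) + 201 · (-107) = 3.

gcd(717, 201) = 3; s = 30, t = -107 (check: 717·30 + 201·(-107) = 3).


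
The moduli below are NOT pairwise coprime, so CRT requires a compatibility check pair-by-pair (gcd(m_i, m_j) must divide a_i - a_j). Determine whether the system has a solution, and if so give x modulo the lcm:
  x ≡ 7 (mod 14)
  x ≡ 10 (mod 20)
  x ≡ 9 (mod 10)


Moduli 14, 20, 10 are not pairwise coprime, so CRT works modulo lcm(m_i) when all pairwise compatibility conditions hold.
Pairwise compatibility: gcd(m_i, m_j) must divide a_i - a_j for every pair.
Merge one congruence at a time:
  Start: x ≡ 7 (mod 14).
  Combine with x ≡ 10 (mod 20): gcd(14, 20) = 2, and 10 - 7 = 3 is NOT divisible by 2.
    ⇒ system is inconsistent (no integer solution).

No solution (the system is inconsistent).


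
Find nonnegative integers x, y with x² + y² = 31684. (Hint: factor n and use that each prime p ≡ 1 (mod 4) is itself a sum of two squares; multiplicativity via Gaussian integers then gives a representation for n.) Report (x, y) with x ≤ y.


Step 1: Factor n = 31684 = 2^2 · 89^2.
Step 2: Check the mod-4 condition on each prime factor: 2 = 2 (special); 89 ≡ 1 (mod 4), exponent 2.
All primes ≡ 3 (mod 4) appear to even exponent (or don't appear), so by the two-squares theorem n IS expressible as a sum of two squares.
Step 3: Build a representation. Group n = k² · m with k = 2 and m = 89 · 89 = 7921 (a product of primes ≡ 1 (mod 4)); a representation of m scales to one of n via (k·x)² + (k·y)² = k²(x² + y²). Each prime p ≡ 1 (mod 4) is itself a sum of two squares; find a² by testing p − a² for a perfect square:
  89: 89 − 1² = 88, 89 − 2² = 85, 89 − 3² = 80, 89 − 4² = 73, 89 − 5² = 64 = 8² ⇒ 89 = 5² + 8².
  Combine using the Brahmagupta–Fibonacci identity (a² + b²)(c² + d²) = (ac − bd)² + (ad + bc)² = (ac + bd)² + (ad − bc)²:
  89 · 89 = 7921: from (5² + 8²)(5² + 8²), take (5·5 − 8·8, 5·8 + 8·5) = (25 − 64, 40 + 40) = (-39, 80); dropping signs (only squares matter) gives (39, 80); check 39² + 80² = 1521 + 6400 = 7921 ✓.
  Scale by k = 2: (2·39, 2·80) = (78, 160).
Step 4: Order so x ≤ y and verify: 78² + 160² = 6084 + 25600 = 31684 = n. ✓

n = 31684 = 78² + 160² (one valid representation with x ≤ y).


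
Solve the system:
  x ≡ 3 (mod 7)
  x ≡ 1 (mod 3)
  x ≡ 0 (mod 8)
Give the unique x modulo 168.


Moduli 7, 3, 8 are pairwise coprime; by CRT there is a unique solution modulo M = 7 · 3 · 8 = 168.
Solve pairwise, accumulating the modulus:
  Start with x ≡ 3 (mod 7).
  Combine with x ≡ 1 (mod 3): since gcd(7, 3) = 1, we get a unique residue mod 21.
    Write x = 3 + 7·t and substitute into x ≡ 1 (mod 3): 7·t ≡ 1 − 3 = -2 (mod 3).
    Reduce coefficients mod 3: 1·t ≡ 1 (mod 3).
    So t ≡ 1 (mod 3).
    Then x = 3 + 7·1 = 10, valid modulo lcm(7, 3) = 21: x ≡ 10 (mod 21).
  Combine with x ≡ 0 (mod 8): since gcd(21, 8) = 1, we get a unique residue mod 168.
    Write x = 10 + 21·t and substitute into x ≡ 0 (mod 8): 21·t ≡ 0 − 10 = -10 (mod 8).
    Reduce coefficients mod 8: 5·t ≡ 6 (mod 8).
    The inverse of 5 mod 8 is 5 (since 5·5 = 25 = 3·8 + 1), so t ≡ 5·6 = 30 ≡ 6 (mod 8).
    Then x = 10 + 21·6 = 136, valid modulo lcm(21, 8) = 168: x ≡ 136 (mod 168).
Verify: 136 mod 7 = 3 ✓, 136 mod 3 = 1 ✓, 136 mod 8 = 0 ✓.

x ≡ 136 (mod 168).


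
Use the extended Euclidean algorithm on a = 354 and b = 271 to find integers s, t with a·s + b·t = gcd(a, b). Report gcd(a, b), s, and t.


Euclidean algorithm on (354, 271) — divide until remainder is 0:
  354 = 1 · 271 + 83
  271 = 3 · 83 + 22
  83 = 3 · 22 + 17
  22 = 1 · 17 + 5
  17 = 3 · 5 + 2
  5 = 2 · 2 + 1
  2 = 2 · 1 + 0
gcd(354, 271) = 1.
Track Bezout coefficients alongside the remainders: start with r₀ = 354 = a·1 + b·0 (s = 1, t = 0) and r₁ = 271 = a·0 + b·1 (s = 0, t = 1); each new remainder r_{k+1} = r_{k-1} − q_k·r_k inherits s_{k+1} = s_{k-1} − q_k·s_k, t_{k+1} = t_{k-1} − q_k·t_k, so r_k = a·s_k + b·t_k at every step:
  q = 1: r = 83, s = 1 − 1·0 = 1, t = 0 − 1·1 = -1  (check: 354·1 + 271·(-1) = 83)
  q = 3: r = 22, s = 0 − 3·1 = -3, t = 1 − 3·(-1) = 4  (check: 354·(-3) + 271·4 = 22)
  q = 3: r = 17, s = 1 − 3·(-3) = 10, t = -1 − 3·4 = -13  (check: 354·10 + 271·(-13) = 17)
  q = 1: r = 5, s = -3 − 1·10 = -13, t = 4 − 1·(-13) = 17  (check: 354·(-13) + 271·17 = 5)
  q = 3: r = 2, s = 10 − 3·(-13) = 49, t = -13 − 3·17 = -64  (check: 354·49 + 271·(-64) = 2)
  q = 2: r = 1, s = -13 − 2·49 = -111, t = 17 − 2·(-64) = 145  (check: 354·(-111) + 271·145 = 1)
The row with r = 1 (the gcd) gives the Bezout coefficients s = -111, t = 145.
Result: 354 · (-111) + 271 · (145) = 1.

gcd(354, 271) = 1; s = -111, t = 145 (check: 354·(-111) + 271·145 = 1).


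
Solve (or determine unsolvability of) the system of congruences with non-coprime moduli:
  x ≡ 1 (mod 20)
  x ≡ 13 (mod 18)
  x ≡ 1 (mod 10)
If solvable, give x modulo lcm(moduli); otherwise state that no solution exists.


Moduli 20, 18, 10 are not pairwise coprime, so CRT works modulo lcm(m_i) when all pairwise compatibility conditions hold.
Pairwise compatibility: gcd(m_i, m_j) must divide a_i - a_j for every pair.
Merge one congruence at a time:
  Start: x ≡ 1 (mod 20).
  Combine with x ≡ 13 (mod 18): gcd(20, 18) = 2; 13 - 1 = 12, which IS divisible by 2, so compatible.
    Write x = 1 + 20·t and substitute into x ≡ 13 (mod 18): 20·t ≡ 13 − 1 = 12 (mod 18).
    Divide the congruence (and modulus) by g = 2: 10·t ≡ 6 (mod 9).
    Reduce coefficients mod 9: 1·t ≡ 6 (mod 9).
    So t ≡ 6 (mod 9).
    Then x = 1 + 20·6 = 121, valid modulo lcm(20, 18) = 180: x ≡ 121 (mod 180).
  Combine with x ≡ 1 (mod 10): gcd(180, 10) = 10; 1 - 121 = -120, which IS divisible by 10, so compatible.
    Write x = 121 + 180·t and substitute into x ≡ 1 (mod 10): 180·t ≡ 1 − 121 = -120 (mod 10).
    Divide the congruence (and modulus) by g = 10: 18·t ≡ -12 (mod 1).
    Modulo 1 every t works; take t = 0.
    Then x = 121 + 180·0 = 121, valid modulo lcm(180, 10) = 180: x ≡ 121 (mod 180).
Verify: 121 mod 20 = 1, 121 mod 18 = 13, 121 mod 10 = 1.

x ≡ 121 (mod 180).


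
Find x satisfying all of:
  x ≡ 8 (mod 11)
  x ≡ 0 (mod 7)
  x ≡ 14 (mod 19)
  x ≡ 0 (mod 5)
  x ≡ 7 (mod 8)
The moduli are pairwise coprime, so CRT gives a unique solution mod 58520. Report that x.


Product of moduli M = 11 · 7 · 19 · 5 · 8 = 58520.
Merge one congruence at a time:
  Start: x ≡ 8 (mod 11).
  Combine with x ≡ 0 (mod 7); new modulus lcm = 77.
    Write x = 8 + 11·t and substitute into x ≡ 0 (mod 7): 11·t ≡ 0 − 8 = -8 (mod 7).
    Reduce coefficients mod 7: 4·t ≡ 6 (mod 7).
    The inverse of 4 mod 7 is 2 (since 4·2 = 8 = 1·7 + 1), so t ≡ 2·6 = 12 ≡ 5 (mod 7).
    Then x = 8 + 11·5 = 63, valid modulo lcm(11, 7) = 77: x ≡ 63 (mod 77).
  Combine with x ≡ 14 (mod 19); new modulus lcm = 1463.
    Write x = 63 + 77·t and substitute into x ≡ 14 (mod 19): 77·t ≡ 14 − 63 = -49 (mod 19).
    Reduce coefficients mod 19: 1·t ≡ 8 (mod 19).
    So t ≡ 8 (mod 19).
    Then x = 63 + 77·8 = 679, valid modulo lcm(77, 19) = 1463: x ≡ 679 (mod 1463).
  Combine with x ≡ 0 (mod 5); new modulus lcm = 7315.
    Write x = 679 + 1463·t and substitute into x ≡ 0 (mod 5): 1463·t ≡ 0 − 679 = -679 (mod 5).
    Reduce coefficients mod 5: 3·t ≡ 1 (mod 5).
    The inverse of 3 mod 5 is 2 (since 3·2 = 6 = 1·5 + 1), so t ≡ 2·1 = 2 ≡ 2 (mod 5).
    Then x = 679 + 1463·2 = 3605, valid modulo lcm(1463, 5) = 7315: x ≡ 3605 (mod 7315).
  Combine with x ≡ 7 (mod 8); new modulus lcm = 58520.
    Write x = 3605 + 7315·t and substitute into x ≡ 7 (mod 8): 7315·t ≡ 7 − 3605 = -3598 (mod 8).
    Reduce coefficients mod 8: 3·t ≡ 2 (mod 8).
    The inverse of 3 mod 8 is 3 (since 3·3 = 9 = 1·8 + 1), so t ≡ 3·2 = 6 ≡ 6 (mod 8).
    Then x = 3605 + 7315·6 = 47495, valid modulo lcm(7315, 8) = 58520: x ≡ 47495 (mod 58520).
Verify against each original: 47495 mod 11 = 8, 47495 mod 7 = 0, 47495 mod 19 = 14, 47495 mod 5 = 0, 47495 mod 8 = 7.

x ≡ 47495 (mod 58520).


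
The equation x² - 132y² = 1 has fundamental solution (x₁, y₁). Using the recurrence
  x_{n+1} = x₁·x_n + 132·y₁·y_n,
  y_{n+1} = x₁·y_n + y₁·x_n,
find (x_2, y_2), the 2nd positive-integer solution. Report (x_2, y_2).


Step 1: Find the fundamental solution (x₁, y₁) of x² - 132y² = 1.
  Expand √132 as a continued fraction. a₀ = ⌊√132⌋ = 11; iterate m_{k+1} = d_k·a_k − m_k, d_{k+1} = (132 − m_{k+1}²)/d_k, a_{k+1} = ⌊(a₀ + m_{k+1})/d_{k+1}⌋ (starting m₀ = 0, d₀ = 1), with convergents p_k = a_k·p_{k-1} + p_{k-2}, q_k = a_k·q_{k-1} + q_{k-2} (p₋₁ = 1, q₋₁ = 0):
  k = 0: a₀ = 11; p₀/q₀ = 11/1; p₀² − 132·q₀² = 121 − 132 = -11.
  k = 1: m = 11, d = 11, a = ⌊(11 + 11)/11⌋ = 2; p/q = (2·11 + 1)/(2·1 + 0) = 23/2; p² − 132·q² = 529 − 528 = 1.
  The first convergent with p² − 132·q² = 1 gives the fundamental solution (x₁, y₁) = (23, 2).
Step 2: Apply the recurrence (x_{n+1}, y_{n+1}) = (x₁x_n + 132y₁y_n, x₁y_n + y₁x_n) repeatedly.
  From (x_1, y_1) = (23, 2): x_2 = 23·23 + 132·2·2 = 1057; y_2 = 23·2 + 2·23 = 92.
Step 3: Verify x_2² - 132·y_2² = 1117249 - 1117248 = 1 (should be 1). ✓

(x_1, y_1) = (23, 2); (x_2, y_2) = (1057, 92).


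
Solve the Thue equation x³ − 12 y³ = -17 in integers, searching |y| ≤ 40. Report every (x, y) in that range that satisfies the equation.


The equation is x³ - 12y³ = -17. For fixed y, x³ = 12·y³ − 17, so a solution requires the RHS to be a perfect cube.
Strategy: iterate y from -40 to 40, compute RHS = 12·y³ − 17, and check whether it is a (positive or negative) perfect cube.
Check small values of y:
  y = 0: RHS = -17 is not a perfect cube.
  y = 1: RHS = -5 is not a perfect cube.
  y = -1: RHS = -29 is not a perfect cube.
  y = 2: RHS = 79 is not a perfect cube.
  y = -2: RHS = -113 is not a perfect cube.
  y = 3: RHS = 307 is not a perfect cube.
  y = -3: RHS = -341 is not a perfect cube.
Continuing the search up to |y| = 40 finds no solutions either.
No (x, y) in the scanned range satisfies the equation.

No integer solutions with |y| ≤ 40.


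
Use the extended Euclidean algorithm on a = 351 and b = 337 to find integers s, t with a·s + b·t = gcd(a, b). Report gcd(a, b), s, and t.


Euclidean algorithm on (351, 337) — divide until remainder is 0:
  351 = 1 · 337 + 14
  337 = 24 · 14 + 1
  14 = 14 · 1 + 0
gcd(351, 337) = 1.
Track Bezout coefficients alongside the remainders: start with r₀ = 351 = a·1 + b·0 (s = 1, t = 0) and r₁ = 337 = a·0 + b·1 (s = 0, t = 1); each new remainder r_{k+1} = r_{k-1} − q_k·r_k inherits s_{k+1} = s_{k-1} − q_k·s_k, t_{k+1} = t_{k-1} − q_k·t_k, so r_k = a·s_k + b·t_k at every step:
  q = 1: r = 14, s = 1 − 1·0 = 1, t = 0 − 1·1 = -1  (check: 351·1 + 337·(-1) = 14)
  q = 24: r = 1, s = 0 − 24·1 = -24, t = 1 − 24·(-1) = 25  (check: 351·(-24) + 337·25 = 1)
The row with r = 1 (the gcd) gives the Bezout coefficients s = -24, t = 25.
Result: 351 · (-24) + 337 · (25) = 1.

gcd(351, 337) = 1; s = -24, t = 25 (check: 351·(-24) + 337·25 = 1).
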